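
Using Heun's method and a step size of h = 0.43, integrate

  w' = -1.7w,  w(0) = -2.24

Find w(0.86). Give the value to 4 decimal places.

-0.6440

Heun: k1 = f(x_n, w_n); k2 = f(x_n + h, w_n + h·k1); w_{n+1} = w_n + (h/2)·(k1 + k2).
x=0.000000, w=-2.240000:
  k1 = f(0.000000, -2.240000) = 3.808000
  k2 = f(0.430000, -0.602560) = 1.024352
  w ← -2.240000 + (0.43/2)·(3.808000 + 1.024352) = -1.201044
x=0.430000, w=-1.201044:
  k1 = f(0.430000, -1.201044) = 2.041775
  k2 = f(0.860000, -0.323081) = 0.549238
  w ← -1.201044 + (0.43/2)·(2.041775 + 0.549238) = -0.643977
w(0.86) ≈ -0.6440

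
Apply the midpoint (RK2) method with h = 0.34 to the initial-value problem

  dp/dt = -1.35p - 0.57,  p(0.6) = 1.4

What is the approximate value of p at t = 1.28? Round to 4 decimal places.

0.3390

Midpoint: k1 = f(t_n, p_n); k2 = f(t_n + h/2, p_n + (h/2)·k1); p_{n+1} = p_n + h·k2.
t=0.600000, p=1.400000:
  k1 = f(0.600000, 1.400000) = -2.460000
  k2 = f(0.770000, 0.981800) = -1.895430
  p ← 1.400000 + 0.34·(-1.895430) = 0.755554
t=0.940000, p=0.755554:
  k1 = f(0.940000, 0.755554) = -1.589998
  k2 = f(1.110000, 0.485254) = -1.225093
  p ← 0.755554 + 0.34·(-1.225093) = 0.339022
p(1.28) ≈ 0.3390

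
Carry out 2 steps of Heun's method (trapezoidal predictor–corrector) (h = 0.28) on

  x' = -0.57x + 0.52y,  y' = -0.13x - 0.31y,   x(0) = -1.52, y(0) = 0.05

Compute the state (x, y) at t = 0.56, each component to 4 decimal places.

Heun on (x,y): k1 = f(t_n, state_n); k2 = f(t_n + h, state_n + h·k1); state_{n+1} = state_n + (h/2)·(k1 + k2).
0.000000: (-1.520000, 0.050000)
  k1 = (0.892400, 0.182100)
  predictor → (-1.270128, 0.100988)
  k2 = (0.776487, 0.133810)
  → (-1.286356, 0.094227)
0.280000: (-1.286356, 0.094227)
  k1 = (0.782221, 0.138016)
  predictor → (-1.067334, 0.132872)
  k2 = (0.677474, 0.097563)
  → (-1.081999, 0.127208)
(x(0.56), y(0.56)) ≈ (-1.0820, 0.1272)

-1.0820, 0.1272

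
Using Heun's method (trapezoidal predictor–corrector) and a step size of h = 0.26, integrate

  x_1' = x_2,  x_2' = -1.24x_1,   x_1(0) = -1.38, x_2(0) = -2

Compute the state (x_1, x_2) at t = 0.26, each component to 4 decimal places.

Heun on (x_1,x_2): k1 = f(t_n, state_n); k2 = f(t_n + h, state_n + h·k1); state_{n+1} = state_n + (h/2)·(k1 + k2).
0.000000: (-1.380000, -2.000000)
  k1 = (-2.000000, 1.711200)
  predictor → (-1.900000, -1.555088)
  k2 = (-1.555088, 2.356000)
  → (-1.842161, -1.471264)
(x_1(0.26), x_2(0.26)) ≈ (-1.8422, -1.4713)

-1.8422, -1.4713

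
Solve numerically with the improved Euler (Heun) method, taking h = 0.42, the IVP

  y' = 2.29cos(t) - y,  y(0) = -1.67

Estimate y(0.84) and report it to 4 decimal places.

0.3098

Heun: k1 = f(t_n, y_n); k2 = f(t_n + h, y_n + h·k1); y_{n+1} = y_n + (h/2)·(k1 + k2).
t=0.000000, y=-1.670000:
  k1 = f(0.000000, -1.670000) = 3.960000
  k2 = f(0.420000, -0.006800) = 2.097774
  y ← -1.670000 + (0.42/2)·(3.960000 + 2.097774) = -0.397868
t=0.420000, y=-0.397868:
  k1 = f(0.420000, -0.397868) = 2.488841
  k2 = f(0.840000, 0.647446) = 0.881044
  y ← -0.397868 + (0.42/2)·(2.488841 + 0.881044) = 0.309808
y(0.84) ≈ 0.3098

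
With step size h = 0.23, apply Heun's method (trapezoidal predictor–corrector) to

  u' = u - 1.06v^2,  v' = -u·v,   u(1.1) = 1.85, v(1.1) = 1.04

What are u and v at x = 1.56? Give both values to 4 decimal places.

2.5778, 0.4147

Heun on (u,v): k1 = f(x_n, state_n); k2 = f(x_n + h, state_n + h·k1); state_{n+1} = state_n + (h/2)·(k1 + k2).
1.100000: (1.850000, 1.040000)
  k1 = (0.703504, -1.924000)
  predictor → (2.011806, 0.597480)
  k2 = (1.633405, -1.202014)
  → (2.118744, 0.680508)
1.330000: (2.118744, 0.680508)
  k1 = (1.627867, -1.441823)
  predictor → (2.493154, 0.348889)
  k2 = (2.364127, -0.869834)
  → (2.577824, 0.414668)
(u(1.56), v(1.56)) ≈ (2.5778, 0.4147)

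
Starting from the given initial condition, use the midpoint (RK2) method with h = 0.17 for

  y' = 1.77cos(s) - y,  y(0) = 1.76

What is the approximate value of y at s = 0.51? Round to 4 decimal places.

1.7300

Midpoint: k1 = f(s_n, y_n); k2 = f(s_n + h/2, y_n + (h/2)·k1); y_{n+1} = y_n + h·k2.
s=0.000000, y=1.760000:
  k1 = f(0.000000, 1.760000) = 0.010000
  k2 = f(0.085000, 1.760850) = 0.002760
  y ← 1.760000 + 0.17·0.002760 = 1.760469
s=0.170000, y=1.760469:
  k1 = f(0.170000, 1.760469) = -0.015984
  k2 = f(0.255000, 1.759111) = -0.046346
  y ← 1.760469 + 0.17·(-0.046346) = 1.752590
s=0.340000, y=1.752590:
  k1 = f(0.340000, 1.752590) = -0.083914
  k2 = f(0.425000, 1.745458) = -0.132919
  y ← 1.752590 + 0.17·(-0.132919) = 1.729994
y(0.51) ≈ 1.7300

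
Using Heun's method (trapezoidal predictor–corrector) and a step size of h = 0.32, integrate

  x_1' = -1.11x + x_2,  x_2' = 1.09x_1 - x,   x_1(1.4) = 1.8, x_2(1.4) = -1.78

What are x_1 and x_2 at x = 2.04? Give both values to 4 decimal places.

Heun on (x_1,x_2): k1 = f(x_n, state_n); k2 = f(x_n + h, state_n + h·k1); state_{n+1} = state_n + (h/2)·(k1 + k2).
1.400000: (1.800000, -1.780000)
  k1 = (-3.334000, 0.562000)
  predictor → (0.733120, -1.600160)
  k2 = (-3.509360, -0.920899)
  → (0.705062, -1.837424)
1.720000: (0.705062, -1.837424)
  k1 = (-3.746624, -0.951482)
  predictor → (-0.493857, -2.141898)
  k2 = (-4.406298, -2.578304)
  → (-0.599405, -2.402190)
(x_1(2.04), x_2(2.04)) ≈ (-0.5994, -2.4022)

-0.5994, -2.4022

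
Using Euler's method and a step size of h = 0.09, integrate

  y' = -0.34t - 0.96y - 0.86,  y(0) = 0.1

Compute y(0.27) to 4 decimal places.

-0.1445

Euler: y_{n+1} = y_n + h·f(t_n, y_n).
t=0.000000, y=0.100000: f=-0.956000 → y ← 0.100000 + 0.09·(-0.956000) = 0.013960
t=0.090000, y=0.013960: f=-0.904002 → y ← 0.013960 + 0.09·(-0.904002) = -0.067400
t=0.180000, y=-0.067400: f=-0.856496 → y ← -0.067400 + 0.09·(-0.856496) = -0.144485
y(0.27) ≈ -0.1445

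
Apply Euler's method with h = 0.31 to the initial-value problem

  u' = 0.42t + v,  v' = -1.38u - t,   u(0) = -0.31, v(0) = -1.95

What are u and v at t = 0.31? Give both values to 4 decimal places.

-0.9145, -1.8174

Euler on (u,v): u_{n+1} = u_n + h·u', v_{n+1} = v_n + h·v'.
0.000000: (-0.310000, -1.950000); f=(-1.950000, 0.427800) → (-0.914500, -1.817382)
(u(0.31), v(0.31)) ≈ (-0.9145, -1.8174)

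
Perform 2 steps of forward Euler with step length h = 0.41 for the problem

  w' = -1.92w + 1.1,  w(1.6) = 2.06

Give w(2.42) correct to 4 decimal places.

Euler: w_{n+1} = w_n + h·f(t_n, w_n).
t=1.600000, w=2.060000: f=-2.855200 → w ← 2.060000 + 0.41·(-2.855200) = 0.889368
t=2.010000, w=0.889368: f=-0.607587 → w ← 0.889368 + 0.41·(-0.607587) = 0.640258
w(2.42) ≈ 0.6403

0.6403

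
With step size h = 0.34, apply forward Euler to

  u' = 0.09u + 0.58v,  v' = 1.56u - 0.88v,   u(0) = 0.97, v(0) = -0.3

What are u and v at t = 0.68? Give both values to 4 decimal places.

Euler on (u,v): u_{n+1} = u_n + h·u', v_{n+1} = v_n + h·v'.
0.000000: (0.970000, -0.300000); f=(-0.086700, 1.777200) → (0.940522, 0.304248)
0.340000: (0.940522, 0.304248); f=(0.261111, 1.199476) → (1.029300, 0.712070)
(u(0.68), v(0.68)) ≈ (1.0293, 0.7121)

1.0293, 0.7121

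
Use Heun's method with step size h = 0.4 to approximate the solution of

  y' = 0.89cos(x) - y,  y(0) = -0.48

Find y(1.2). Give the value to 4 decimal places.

Heun: k1 = f(x_n, y_n); k2 = f(x_n + h, y_n + h·k1); y_{n+1} = y_n + (h/2)·(k1 + k2).
x=0.000000, y=-0.480000:
  k1 = f(0.000000, -0.480000) = 1.370000
  k2 = f(0.400000, 0.068000) = 0.751744
  y ← -0.480000 + (0.4/2)·(1.370000 + 0.751744) = -0.055651
x=0.400000, y=-0.055651:
  k1 = f(0.400000, -0.055651) = 0.875395
  k2 = f(0.800000, 0.294507) = 0.325562
  y ← -0.055651 + (0.4/2)·(0.875395 + 0.325562) = 0.184540
x=0.800000, y=0.184540:
  k1 = f(0.800000, 0.184540) = 0.435529
  k2 = f(1.200000, 0.358752) = -0.036253
  y ← 0.184540 + (0.4/2)·(0.435529 + (-0.036253)) = 0.264395
y(1.2) ≈ 0.2644

0.2644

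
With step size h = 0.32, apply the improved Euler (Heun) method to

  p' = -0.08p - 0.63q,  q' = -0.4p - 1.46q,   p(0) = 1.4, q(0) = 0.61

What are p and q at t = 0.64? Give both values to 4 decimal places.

1.2339, 0.0487

Heun on (p,q): k1 = f(t_n, state_n); k2 = f(t_n + h, state_n + h·k1); state_{n+1} = state_n + (h/2)·(k1 + k2).
0.000000: (1.400000, 0.610000)
  k1 = (-0.496300, -1.450600)
  predictor → (1.241184, 0.145808)
  k2 = (-0.191154, -0.709353)
  → (1.290007, 0.264407)
0.320000: (1.290007, 0.264407)
  k1 = (-0.269777, -0.902038)
  predictor → (1.203679, -0.024245)
  k2 = (-0.081020, -0.446074)
  → (1.233880, 0.048710)
(p(0.64), q(0.64)) ≈ (1.2339, 0.0487)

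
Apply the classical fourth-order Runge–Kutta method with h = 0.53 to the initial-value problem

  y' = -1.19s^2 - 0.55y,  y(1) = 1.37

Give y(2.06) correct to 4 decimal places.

RK4: k1 = f(s_n, y_n); k2 = f(s_n + h/2, y_n + (h/2)·k1); k3 = f(s_n + h/2, y_n + (h/2)·k2); k4 = f(s_n + h, y_n + h·k3); y_{n+1} = y_n + (h/6)·(k1 + 2k2 + 2k3 + k4).
s=1.000000, y=1.370000:
  k1 = f(1.000000, 1.370000) = -1.943500
  k2 = f(1.265000, 0.854973) = -2.374503
  k3 = f(1.265000, 0.740757) = -2.311684
  k4 = f(1.530000, 0.144807) = -2.865315
  y ← 1.370000 + (0.53/6)·(k1 + 2k2 + 2k3 + k4) = 0.117328
s=1.530000, y=0.117328:
  k1 = f(1.530000, 0.117328) = -2.850202
  k2 = f(1.795000, -0.637975) = -3.483323
  k3 = f(1.795000, -0.805752) = -3.391046
  k4 = f(2.060000, -1.679926) = -4.125925
  y ← 0.117328 + (0.53/6)·(k1 + 2k2 + 2k3 + k4) = -1.713368
y(2.06) ≈ -1.7134

-1.7134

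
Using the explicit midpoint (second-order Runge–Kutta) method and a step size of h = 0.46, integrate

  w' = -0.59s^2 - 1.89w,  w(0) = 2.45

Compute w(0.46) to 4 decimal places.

Midpoint: k1 = f(s_n, w_n); k2 = f(s_n + h/2, w_n + (h/2)·k1); w_{n+1} = w_n + h·k2.
s=0.000000, w=2.450000:
  k1 = f(0.000000, 2.450000) = -4.630500
  k2 = f(0.230000, 1.384985) = -2.648833
  w ← 2.450000 + 0.46·(-2.648833) = 1.231537
w(0.46) ≈ 1.2315

1.2315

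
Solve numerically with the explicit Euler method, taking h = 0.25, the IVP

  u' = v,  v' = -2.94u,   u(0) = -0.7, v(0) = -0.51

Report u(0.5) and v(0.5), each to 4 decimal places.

-0.8264, 0.6127

Euler on (u,v): u_{n+1} = u_n + h·u', v_{n+1} = v_n + h·v'.
0.000000: (-0.700000, -0.510000); f=(-0.510000, 2.058000) → (-0.827500, 0.004500)
0.250000: (-0.827500, 0.004500); f=(0.004500, 2.432850) → (-0.826375, 0.612712)
(u(0.5), v(0.5)) ≈ (-0.8264, 0.6127)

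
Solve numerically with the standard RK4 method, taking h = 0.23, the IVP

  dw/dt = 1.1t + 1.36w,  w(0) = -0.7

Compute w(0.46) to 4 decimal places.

-1.1636

RK4: k1 = f(t_n, w_n); k2 = f(t_n + h/2, w_n + (h/2)·k1); k3 = f(t_n + h/2, w_n + (h/2)·k2); k4 = f(t_n + h, w_n + h·k3); w_{n+1} = w_n + (h/6)·(k1 + 2k2 + 2k3 + k4).
t=0.000000, w=-0.700000:
  k1 = f(0.000000, -0.700000) = -0.952000
  k2 = f(0.115000, -0.809480) = -0.974393
  k3 = f(0.115000, -0.812055) = -0.977895
  k4 = f(0.230000, -0.924916) = -1.004886
  w ← -0.700000 + (0.23/6)·(k1 + 2k2 + 2k3 + k4) = -0.924689
t=0.230000, w=-0.924689:
  k1 = f(0.230000, -0.924689) = -1.004578
  k2 = f(0.345000, -1.040216) = -1.035193
  k3 = f(0.345000, -1.043737) = -1.039982
  k4 = f(0.460000, -1.163885) = -1.076884
  w ← -0.924689 + (0.23/6)·(k1 + 2k2 + 2k3 + k4) = -1.163575
w(0.46) ≈ -1.1636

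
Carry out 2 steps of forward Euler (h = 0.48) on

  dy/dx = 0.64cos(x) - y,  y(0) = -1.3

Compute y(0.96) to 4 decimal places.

Euler: y_{n+1} = y_n + h·f(x_n, y_n).
x=0.000000, y=-1.300000: f=1.940000 → y ← -1.300000 + 0.48·1.940000 = -0.368800
x=0.480000, y=-0.368800: f=0.936477 → y ← -0.368800 + 0.48·0.936477 = 0.080709
y(0.96) ≈ 0.0807

0.0807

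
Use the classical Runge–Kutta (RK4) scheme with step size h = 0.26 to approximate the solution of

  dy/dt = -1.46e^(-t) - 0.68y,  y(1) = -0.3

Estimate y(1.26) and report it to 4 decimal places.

-0.3637

RK4: k1 = f(t_n, y_n); k2 = f(t_n + h/2, y_n + (h/2)·k1); k3 = f(t_n + h/2, y_n + (h/2)·k2); k4 = f(t_n + h, y_n + h·k3); y_{n+1} = y_n + (h/6)·(k1 + 2k2 + 2k3 + k4).
t=1.000000, y=-0.300000:
  k1 = f(1.000000, -0.300000) = -0.333104
  k2 = f(1.130000, -0.343304) = -0.238182
  k3 = f(1.130000, -0.330964) = -0.246573
  k4 = f(1.260000, -0.364109) = -0.166541
  y ← -0.300000 + (0.26/6)·(k1 + 2k2 + 2k3 + k4) = -0.363663
y(1.26) ≈ -0.3637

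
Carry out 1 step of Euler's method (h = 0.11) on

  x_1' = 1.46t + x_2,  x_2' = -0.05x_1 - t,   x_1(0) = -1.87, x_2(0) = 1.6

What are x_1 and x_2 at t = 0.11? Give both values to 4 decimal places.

-1.6940, 1.6103

Euler on (x_1,x_2): x_1_{n+1} = x_1_n + h·x_1', x_2_{n+1} = x_2_n + h·x_2'.
0.000000: (-1.870000, 1.600000); f=(1.600000, 0.093500) → (-1.694000, 1.610285)
(x_1(0.11), x_2(0.11)) ≈ (-1.6940, 1.6103)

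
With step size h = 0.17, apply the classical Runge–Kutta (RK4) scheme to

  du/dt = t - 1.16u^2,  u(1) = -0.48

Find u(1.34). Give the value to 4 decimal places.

RK4: k1 = f(t_n, u_n); k2 = f(t_n + h/2, u_n + (h/2)·k1); k3 = f(t_n + h/2, u_n + (h/2)·k2); k4 = f(t_n + h, u_n + h·k3); u_{n+1} = u_n + (h/6)·(k1 + 2k2 + 2k3 + k4).
t=1.000000, u=-0.480000:
  k1 = f(1.000000, -0.480000) = 0.732736
  k2 = f(1.085000, -0.417717) = 0.882594
  k3 = f(1.085000, -0.404980) = 0.894750
  k4 = f(1.170000, -0.327892) = 1.045284
  u ← -0.480000 + (0.17/6)·(k1 + 2k2 + 2k3 + k4) = -0.328907
t=1.170000, u=-0.328907:
  k1 = f(1.170000, -0.328907) = 1.044512
  k2 = f(1.255000, -0.240123) = 1.188115
  k3 = f(1.255000, -0.227917) = 1.194743
  k4 = f(1.340000, -0.125800) = 1.321642
  u ← -0.328907 + (0.17/6)·(k1 + 2k2 + 2k3 + k4) = -0.126837
u(1.34) ≈ -0.1268

-0.1268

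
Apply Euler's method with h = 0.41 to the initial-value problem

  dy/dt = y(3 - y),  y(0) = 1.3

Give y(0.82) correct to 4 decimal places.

2.9242

Euler: y_{n+1} = y_n + h·f(t_n, y_n).
t=0.000000, y=1.300000: f=2.210000 → y ← 1.300000 + 0.41·2.210000 = 2.206100
t=0.410000, y=2.206100: f=1.751423 → y ← 2.206100 + 0.41·1.751423 = 2.924183
y(0.82) ≈ 2.9242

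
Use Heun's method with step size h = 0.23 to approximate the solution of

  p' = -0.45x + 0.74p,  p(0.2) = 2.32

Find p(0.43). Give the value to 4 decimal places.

Heun: k1 = f(x_n, p_n); k2 = f(x_n + h, p_n + h·k1); p_{n+1} = p_n + (h/2)·(k1 + k2).
x=0.200000, p=2.320000:
  k1 = f(0.200000, 2.320000) = 1.626800
  k2 = f(0.430000, 2.694164) = 1.800181
  p ← 2.320000 + (0.23/2)·(1.626800 + 1.800181) = 2.714103
p(0.43) ≈ 2.7141

2.7141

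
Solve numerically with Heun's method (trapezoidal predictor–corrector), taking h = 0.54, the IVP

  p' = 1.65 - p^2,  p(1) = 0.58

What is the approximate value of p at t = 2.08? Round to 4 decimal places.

1.0932

Heun: k1 = f(t_n, p_n); k2 = f(t_n + h, p_n + h·k1); p_{n+1} = p_n + (h/2)·(k1 + k2).
t=1.000000, p=0.580000:
  k1 = f(1.000000, 0.580000) = 1.313600
  k2 = f(1.540000, 1.289344) = -0.012408
  p ← 0.580000 + (0.54/2)·(1.313600 + (-0.012408)) = 0.931322
t=1.540000, p=0.931322:
  k1 = f(1.540000, 0.931322) = 0.782640
  k2 = f(2.080000, 1.353947) = -0.183173
  p ← 0.931322 + (0.54/2)·(0.782640 + (-0.183173)) = 1.093178
p(2.08) ≈ 1.0932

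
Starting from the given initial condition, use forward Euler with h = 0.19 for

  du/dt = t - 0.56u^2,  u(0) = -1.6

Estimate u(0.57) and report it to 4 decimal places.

-2.6564

Euler: u_{n+1} = u_n + h·f(t_n, u_n).
t=0.000000, u=-1.600000: f=-1.433600 → u ← -1.600000 + 0.19·(-1.433600) = -1.872384
t=0.190000, u=-1.872384: f=-1.773260 → u ← -1.872384 + 0.19·(-1.773260) = -2.209303
t=0.380000, u=-2.209303: f=-2.353372 → u ← -2.209303 + 0.19·(-2.353372) = -2.656444
u(0.57) ≈ -2.6564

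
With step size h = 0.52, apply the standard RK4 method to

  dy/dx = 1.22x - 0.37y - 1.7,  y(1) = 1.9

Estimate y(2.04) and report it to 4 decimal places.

RK4: k1 = f(x_n, y_n); k2 = f(x_n + h/2, y_n + (h/2)·k1); k3 = f(x_n + h/2, y_n + (h/2)·k2); k4 = f(x_n + h, y_n + h·k3); y_{n+1} = y_n + (h/6)·(k1 + 2k2 + 2k3 + k4).
x=1.000000, y=1.900000:
  k1 = f(1.000000, 1.900000) = -1.183000
  k2 = f(1.260000, 1.592420) = -0.751995
  k3 = f(1.260000, 1.704481) = -0.793458
  k4 = f(1.520000, 1.487402) = -0.395939
  y ← 1.900000 + (0.52/6)·(k1 + 2k2 + 2k3 + k4) = 1.495280
x=1.520000, y=1.495280:
  k1 = f(1.520000, 1.495280) = -0.398854
  k2 = f(1.780000, 1.391578) = -0.043284
  k3 = f(1.780000, 1.484026) = -0.077490
  k4 = f(2.040000, 1.454985) = 0.250455
  y ← 1.495280 + (0.52/6)·(k1 + 2k2 + 2k3 + k4) = 1.461485
y(2.04) ≈ 1.4615

1.4615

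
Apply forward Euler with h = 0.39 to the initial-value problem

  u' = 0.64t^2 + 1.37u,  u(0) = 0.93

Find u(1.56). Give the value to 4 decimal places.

5.8178

Euler: u_{n+1} = u_n + h·f(t_n, u_n).
t=0.000000, u=0.930000: f=1.274100 → u ← 0.930000 + 0.39·1.274100 = 1.426899
t=0.390000, u=1.426899: f=2.052196 → u ← 1.426899 + 0.39·2.052196 = 2.227255
t=0.780000, u=2.227255: f=3.440716 → u ← 2.227255 + 0.39·3.440716 = 3.569134
t=1.170000, u=3.569134: f=5.765810 → u ← 3.569134 + 0.39·5.765810 = 5.817800
u(1.56) ≈ 5.8178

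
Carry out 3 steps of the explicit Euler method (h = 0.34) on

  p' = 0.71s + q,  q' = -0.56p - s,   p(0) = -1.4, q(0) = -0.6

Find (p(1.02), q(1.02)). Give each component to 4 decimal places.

Euler on (p,q): p_{n+1} = p_n + h·p', q_{n+1} = q_n + h·q'.
0.000000: (-1.400000, -0.600000); f=(-0.600000, 0.784000) → (-1.604000, -0.333440)
0.340000: (-1.604000, -0.333440); f=(-0.092040, 0.558240) → (-1.635294, -0.143638)
0.680000: (-1.635294, -0.143638); f=(0.339162, 0.235764) → (-1.519979, -0.063478)
(p(1.02), q(1.02)) ≈ (-1.5200, -0.0635)

-1.5200, -0.0635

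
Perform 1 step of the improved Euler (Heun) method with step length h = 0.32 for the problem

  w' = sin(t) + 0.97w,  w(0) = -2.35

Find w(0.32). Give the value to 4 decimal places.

Heun: k1 = f(t_n, w_n); k2 = f(t_n + h, w_n + h·k1); w_{n+1} = w_n + (h/2)·(k1 + k2).
t=0.000000, w=-2.350000:
  k1 = f(0.000000, -2.350000) = -2.279500
  k2 = f(0.320000, -3.079440) = -2.672490
  w ← -2.350000 + (0.32/2)·(-2.279500 + (-2.672490)) = -3.142318
w(0.32) ≈ -3.1423

-3.1423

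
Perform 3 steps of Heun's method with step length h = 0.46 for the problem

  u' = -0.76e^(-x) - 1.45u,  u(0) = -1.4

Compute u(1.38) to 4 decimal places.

-0.4182

Heun: k1 = f(x_n, u_n); k2 = f(x_n + h, u_n + h·k1); u_{n+1} = u_n + (h/2)·(k1 + k2).
x=0.000000, u=-1.400000:
  k1 = f(0.000000, -1.400000) = 1.270000
  k2 = f(0.460000, -0.815800) = 0.703134
  u ← -1.400000 + (0.46/2)·(1.270000 + 0.703134) = -0.946179
x=0.460000, u=-0.946179:
  k1 = f(0.460000, -0.946179) = 0.892184
  k2 = f(0.920000, -0.535774) = 0.473998
  u ← -0.946179 + (0.46/2)·(0.892184 + 0.473998) = -0.631957
x=0.920000, u=-0.631957:
  k1 = f(0.920000, -0.631957) = 0.613463
  k2 = f(1.380000, -0.349764) = 0.315958
  u ← -0.631957 + (0.46/2)·(0.613463 + 0.315958) = -0.418190
u(1.38) ≈ -0.4182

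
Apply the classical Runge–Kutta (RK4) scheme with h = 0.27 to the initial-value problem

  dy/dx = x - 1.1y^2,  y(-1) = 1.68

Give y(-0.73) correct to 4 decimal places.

0.9553

RK4: k1 = f(x_n, y_n); k2 = f(x_n + h/2, y_n + (h/2)·k1); k3 = f(x_n + h/2, y_n + (h/2)·k2); k4 = f(x_n + h, y_n + h·k3); y_{n+1} = y_n + (h/6)·(k1 + 2k2 + 2k3 + k4).
x=-1.000000, y=1.680000:
  k1 = f(-1.000000, 1.680000) = -4.104640
  k2 = f(-0.865000, 1.125874) = -2.259350
  k3 = f(-0.865000, 1.374988) = -2.944650
  k4 = f(-0.730000, 0.884944) = -1.591439
  y ← 1.680000 + (0.27/6)·(k1 + 2k2 + 2k3 + k4) = 0.955316
y(-0.73) ≈ 0.9553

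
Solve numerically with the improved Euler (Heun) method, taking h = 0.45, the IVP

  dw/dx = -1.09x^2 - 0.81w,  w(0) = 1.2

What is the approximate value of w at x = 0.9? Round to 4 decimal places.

Heun: k1 = f(x_n, w_n); k2 = f(x_n + h, w_n + h·k1); w_{n+1} = w_n + (h/2)·(k1 + k2).
x=0.000000, w=1.200000:
  k1 = f(0.000000, 1.200000) = -0.972000
  k2 = f(0.450000, 0.762600) = -0.838431
  w ← 1.200000 + (0.45/2)·(-0.972000 + (-0.838431)) = 0.792653
x=0.450000, w=0.792653:
  k1 = f(0.450000, 0.792653) = -0.862774
  k2 = f(0.900000, 0.404405) = -1.210468
  w ← 0.792653 + (0.45/2)·(-0.862774 + (-1.210468)) = 0.326174
w(0.9) ≈ 0.3262

0.3262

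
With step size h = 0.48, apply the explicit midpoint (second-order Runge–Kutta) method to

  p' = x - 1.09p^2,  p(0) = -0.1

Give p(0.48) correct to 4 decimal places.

0.0097

Midpoint: k1 = f(x_n, p_n); k2 = f(x_n + h/2, p_n + (h/2)·k1); p_{n+1} = p_n + h·k2.
x=0.000000, p=-0.100000:
  k1 = f(0.000000, -0.100000) = -0.010900
  k2 = f(0.240000, -0.102616) = 0.228522
  p ← -0.100000 + 0.48·0.228522 = 0.009691
p(0.48) ≈ 0.0097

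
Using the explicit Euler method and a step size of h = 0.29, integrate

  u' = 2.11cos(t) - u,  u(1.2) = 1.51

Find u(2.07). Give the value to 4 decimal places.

0.5602

Euler: u_{n+1} = u_n + h·f(t_n, u_n).
t=1.200000, u=1.510000: f=-0.745425 → u ← 1.510000 + 0.29·(-0.745425) = 1.293827
t=1.490000, u=1.293827: f=-1.123532 → u ← 1.293827 + 0.29·(-1.123532) = 0.968002
t=1.780000, u=0.968002: f=-1.406209 → u ← 0.968002 + 0.29·(-1.406209) = 0.560202
u(2.07) ≈ 0.5602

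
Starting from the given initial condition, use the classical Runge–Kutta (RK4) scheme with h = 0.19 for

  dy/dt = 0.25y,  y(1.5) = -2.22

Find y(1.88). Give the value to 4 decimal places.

RK4: k1 = f(t_n, y_n); k2 = f(t_n + h/2, y_n + (h/2)·k1); k3 = f(t_n + h/2, y_n + (h/2)·k2); k4 = f(t_n + h, y_n + h·k3); y_{n+1} = y_n + (h/6)·(k1 + 2k2 + 2k3 + k4).
t=1.500000, y=-2.220000:
  k1 = f(1.500000, -2.220000) = -0.555000
  k2 = f(1.595000, -2.272725) = -0.568181
  k3 = f(1.595000, -2.273977) = -0.568494
  k4 = f(1.690000, -2.328014) = -0.582003
  y ← -2.220000 + (0.19/6)·(k1 + 2k2 + 2k3 + k4) = -2.327995
t=1.690000, y=-2.327995:
  k1 = f(1.690000, -2.327995) = -0.581999
  k2 = f(1.785000, -2.383284) = -0.595821
  k3 = f(1.785000, -2.384598) = -0.596149
  k4 = f(1.880000, -2.441263) = -0.610316
  y ← -2.327995 + (0.19/6)·(k1 + 2k2 + 2k3 + k4) = -2.441243
y(1.88) ≈ -2.4412

-2.4412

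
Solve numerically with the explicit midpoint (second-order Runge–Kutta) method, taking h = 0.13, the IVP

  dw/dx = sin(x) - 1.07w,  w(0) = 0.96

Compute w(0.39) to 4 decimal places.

0.6999

Midpoint: k1 = f(x_n, w_n); k2 = f(x_n + h/2, w_n + (h/2)·k1); w_{n+1} = w_n + h·k2.
x=0.000000, w=0.960000:
  k1 = f(0.000000, 0.960000) = -1.027200
  k2 = f(0.065000, 0.893232) = -0.890804
  w ← 0.960000 + 0.13·(-0.890804) = 0.844195
x=0.130000, w=0.844195:
  k1 = f(0.130000, 0.844195) = -0.773655
  k2 = f(0.195000, 0.793908) = -0.655715
  w ← 0.844195 + 0.13·(-0.655715) = 0.758953
x=0.260000, w=0.758953:
  k1 = f(0.260000, 0.758953) = -0.554999
  k2 = f(0.325000, 0.722878) = -0.454170
  w ← 0.758953 + 0.13·(-0.454170) = 0.699910
w(0.39) ≈ 0.6999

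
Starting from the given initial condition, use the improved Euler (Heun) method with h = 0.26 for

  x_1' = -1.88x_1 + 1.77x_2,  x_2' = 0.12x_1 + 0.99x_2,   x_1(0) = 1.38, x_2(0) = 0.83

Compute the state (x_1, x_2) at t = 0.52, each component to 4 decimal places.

Heun on (x_1,x_2): k1 = f(t_n, state_n); k2 = f(t_n + h, state_n + h·k1); state_{n+1} = state_n + (h/2)·(k1 + k2).
0.000000: (1.380000, 0.830000)
  k1 = (-1.125300, 0.987300)
  predictor → (1.087422, 1.086698)
  k2 = (-0.120898, 1.206322)
  → (1.217994, 1.115171)
0.260000: (1.217994, 1.115171)
  k1 = (-0.315977, 1.250178)
  predictor → (1.135840, 1.440217)
  k2 = (0.413805, 1.562116)
  → (1.230712, 1.480769)
(x_1(0.52), x_2(0.52)) ≈ (1.2307, 1.4808)

1.2307, 1.4808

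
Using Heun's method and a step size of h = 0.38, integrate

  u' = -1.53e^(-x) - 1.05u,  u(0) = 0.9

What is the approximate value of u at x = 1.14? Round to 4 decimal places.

-0.2378

Heun: k1 = f(x_n, u_n); k2 = f(x_n + h, u_n + h·k1); u_{n+1} = u_n + (h/2)·(k1 + k2).
x=0.000000, u=0.900000:
  k1 = f(0.000000, 0.900000) = -2.475000
  k2 = f(0.380000, -0.040500) = -1.003783
  u ← 0.900000 + (0.38/2)·(-2.475000 + (-1.003783)) = 0.239031
x=0.380000, u=0.239031:
  k1 = f(0.380000, 0.239031) = -1.297291
  k2 = f(0.760000, -0.253939) = -0.448893
  u ← 0.239031 + (0.38/2)·(-1.297291 + (-0.448893)) = -0.092744
x=0.760000, u=-0.092744:
  k1 = f(0.760000, -0.092744) = -0.618149
  k2 = f(1.140000, -0.327640) = -0.145301
  u ← -0.092744 + (0.38/2)·(-0.618149 + (-0.145301)) = -0.237799
u(1.14) ≈ -0.2378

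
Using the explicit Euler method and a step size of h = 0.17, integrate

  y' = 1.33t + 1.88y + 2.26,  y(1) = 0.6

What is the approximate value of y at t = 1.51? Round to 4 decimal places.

3.9847

Euler: y_{n+1} = y_n + h·f(t_n, y_n).
t=1.000000, y=0.600000: f=4.718000 → y ← 0.600000 + 0.17·4.718000 = 1.402060
t=1.170000, y=1.402060: f=6.451973 → y ← 1.402060 + 0.17·6.451973 = 2.498895
t=1.340000, y=2.498895: f=8.740123 → y ← 2.498895 + 0.17·8.740123 = 3.984716
y(1.51) ≈ 3.9847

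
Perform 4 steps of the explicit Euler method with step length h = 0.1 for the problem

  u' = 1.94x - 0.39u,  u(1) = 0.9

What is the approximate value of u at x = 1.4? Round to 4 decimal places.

1.6128

Euler: u_{n+1} = u_n + h·f(x_n, u_n).
x=1.000000, u=0.900000: f=1.589000 → u ← 0.900000 + 0.1·1.589000 = 1.058900
x=1.100000, u=1.058900: f=1.721029 → u ← 1.058900 + 0.1·1.721029 = 1.231003
x=1.200000, u=1.231003: f=1.847909 → u ← 1.231003 + 0.1·1.847909 = 1.415794
x=1.300000, u=1.415794: f=1.969840 → u ← 1.415794 + 0.1·1.969840 = 1.612778
u(1.4) ≈ 1.6128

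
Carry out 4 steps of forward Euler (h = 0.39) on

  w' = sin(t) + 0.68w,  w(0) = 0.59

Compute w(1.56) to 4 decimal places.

Euler: w_{n+1} = w_n + h·f(t_n, w_n).
t=0.000000, w=0.590000: f=0.401200 → w ← 0.590000 + 0.39·0.401200 = 0.746468
t=0.390000, w=0.746468: f=0.887787 → w ← 0.746468 + 0.39·0.887787 = 1.092705
t=0.780000, w=1.092705: f=1.446319 → w ← 1.092705 + 0.39·1.446319 = 1.656769
t=1.170000, w=1.656769: f=2.047354 → w ← 1.656769 + 0.39·2.047354 = 2.455237
w(1.56) ≈ 2.4552

2.4552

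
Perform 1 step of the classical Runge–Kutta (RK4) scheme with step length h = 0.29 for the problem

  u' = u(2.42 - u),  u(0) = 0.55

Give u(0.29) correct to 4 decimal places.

RK4: k1 = f(s_n, u_n); k2 = f(s_n + h/2, u_n + (h/2)·k1); k3 = f(s_n + h/2, u_n + (h/2)·k2); k4 = f(s_n + h, u_n + h·k3); u_{n+1} = u_n + (h/6)·(k1 + 2k2 + 2k3 + k4).
s=0.000000, u=0.550000:
  k1 = f(0.000000, 0.550000) = 1.028500
  k2 = f(0.145000, 0.699133) = 1.203114
  k3 = f(0.145000, 0.724452) = 1.228343
  k4 = f(0.290000, 0.906219) = 1.371817
  u ← 0.550000 + (0.29/6)·(k1 + 2k2 + 2k3 + k4) = 0.901056
u(0.29) ≈ 0.9011

0.9011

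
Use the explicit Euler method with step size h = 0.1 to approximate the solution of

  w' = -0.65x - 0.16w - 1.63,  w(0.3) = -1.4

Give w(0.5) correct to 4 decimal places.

Euler: w_{n+1} = w_n + h·f(x_n, w_n).
x=0.300000, w=-1.400000: f=-1.601000 → w ← -1.400000 + 0.1·(-1.601000) = -1.560100
x=0.400000, w=-1.560100: f=-1.640384 → w ← -1.560100 + 0.1·(-1.640384) = -1.724138
w(0.5) ≈ -1.7241

-1.7241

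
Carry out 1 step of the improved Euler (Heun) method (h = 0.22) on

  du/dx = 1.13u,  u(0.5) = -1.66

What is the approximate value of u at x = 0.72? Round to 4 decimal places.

Heun: k1 = f(x_n, u_n); k2 = f(x_n + h, u_n + h·k1); u_{n+1} = u_n + (h/2)·(k1 + k2).
x=0.500000, u=-1.660000:
  k1 = f(0.500000, -1.660000) = -1.875800
  k2 = f(0.720000, -2.072676) = -2.342124
  u ← -1.660000 + (0.22/2)·(-1.875800 + (-2.342124)) = -2.123972
u(0.72) ≈ -2.1240

-2.1240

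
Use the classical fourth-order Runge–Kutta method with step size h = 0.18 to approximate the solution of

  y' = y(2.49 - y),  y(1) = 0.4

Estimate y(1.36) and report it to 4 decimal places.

0.7950

RK4: k1 = f(t_n, y_n); k2 = f(t_n + h/2, y_n + (h/2)·k1); k3 = f(t_n + h/2, y_n + (h/2)·k2); k4 = f(t_n + h, y_n + h·k3); y_{n+1} = y_n + (h/6)·(k1 + 2k2 + 2k3 + k4).
t=1.000000, y=0.400000:
  k1 = f(1.000000, 0.400000) = 0.836000
  k2 = f(1.090000, 0.475240) = 0.957495
  k3 = f(1.090000, 0.486175) = 0.974209
  k4 = f(1.180000, 0.575358) = 1.101604
  y ← 0.400000 + (0.18/6)·(k1 + 2k2 + 2k3 + k4) = 0.574030
t=1.180000, y=0.574030:
  k1 = f(1.180000, 0.574030) = 1.099825
  k2 = f(1.270000, 0.673015) = 1.222858
  k3 = f(1.270000, 0.684088) = 1.235402
  k4 = f(1.360000, 0.796403) = 1.348785
  y ← 0.574030 + (0.18/6)·(k1 + 2k2 + 2k3 + k4) = 0.794984
y(1.36) ≈ 0.7950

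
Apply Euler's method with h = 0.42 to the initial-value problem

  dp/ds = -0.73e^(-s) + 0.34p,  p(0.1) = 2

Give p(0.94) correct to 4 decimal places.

2.1127

Euler: p_{n+1} = p_n + h·f(s_n, p_n).
s=0.100000, p=2.000000: f=0.019469 → p ← 2.000000 + 0.42·0.019469 = 2.008177
s=0.520000, p=2.008177: f=0.248780 → p ← 2.008177 + 0.42·0.248780 = 2.112665
p(0.94) ≈ 2.1127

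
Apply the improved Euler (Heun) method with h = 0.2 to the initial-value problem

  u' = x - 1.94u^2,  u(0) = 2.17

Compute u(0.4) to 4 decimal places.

Heun: k1 = f(x_n, u_n); k2 = f(x_n + h, u_n + h·k1); u_{n+1} = u_n + (h/2)·(k1 + k2).
x=0.000000, u=2.170000:
  k1 = f(0.000000, 2.170000) = -9.135266
  k2 = f(0.200000, 0.342947) = -0.028168
  u ← 2.170000 + (0.2/2)·(-9.135266 + (-0.028168)) = 1.253657
x=0.200000, u=1.253657:
  k1 = f(0.200000, 1.253657) = -2.849010
  k2 = f(0.400000, 0.683855) = -0.507255
  u ← 1.253657 + (0.2/2)·(-2.849010 + (-0.507255)) = 0.918030
u(0.4) ≈ 0.9180

0.9180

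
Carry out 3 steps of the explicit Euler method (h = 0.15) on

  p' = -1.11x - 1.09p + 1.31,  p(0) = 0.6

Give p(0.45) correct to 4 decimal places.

0.7787

Euler: p_{n+1} = p_n + h·f(x_n, p_n).
x=0.000000, p=0.600000: f=0.656000 → p ← 0.600000 + 0.15·0.656000 = 0.698400
x=0.150000, p=0.698400: f=0.382244 → p ← 0.698400 + 0.15·0.382244 = 0.755737
x=0.300000, p=0.755737: f=0.153247 → p ← 0.755737 + 0.15·0.153247 = 0.778724
p(0.45) ≈ 0.7787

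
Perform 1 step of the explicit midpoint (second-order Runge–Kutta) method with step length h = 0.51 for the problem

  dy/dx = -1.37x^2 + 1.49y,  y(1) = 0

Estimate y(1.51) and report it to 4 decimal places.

-1.3659

Midpoint: k1 = f(x_n, y_n); k2 = f(x_n + h/2, y_n + (h/2)·k1); y_{n+1} = y_n + h·k2.
x=1.000000, y=0.000000:
  k1 = f(1.000000, 0.000000) = -1.370000
  k2 = f(1.255000, -0.349350) = -2.678316
  y ← 0.000000 + 0.51·(-2.678316) = -1.365941
y(1.51) ≈ -1.3659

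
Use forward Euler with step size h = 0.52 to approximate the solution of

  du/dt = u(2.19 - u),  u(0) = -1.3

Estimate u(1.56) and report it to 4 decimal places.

-145.3658

Euler: u_{n+1} = u_n + h·f(t_n, u_n).
t=0.000000, u=-1.300000: f=-4.537000 → u ← -1.300000 + 0.52·(-4.537000) = -3.659240
t=0.520000, u=-3.659240: f=-21.403773 → u ← -3.659240 + 0.52·(-21.403773) = -14.789202
t=1.040000, u=-14.789202: f=-251.108847 → u ← -14.789202 + 0.52·(-251.108847) = -145.365802
u(1.56) ≈ -145.3658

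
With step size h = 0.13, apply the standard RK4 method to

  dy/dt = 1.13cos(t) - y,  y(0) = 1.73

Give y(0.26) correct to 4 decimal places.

1.5895

RK4: k1 = f(t_n, y_n); k2 = f(t_n + h/2, y_n + (h/2)·k1); k3 = f(t_n + h/2, y_n + (h/2)·k2); k4 = f(t_n + h, y_n + h·k3); y_{n+1} = y_n + (h/6)·(k1 + 2k2 + 2k3 + k4).
t=0.000000, y=1.730000:
  k1 = f(0.000000, 1.730000) = -0.600000
  k2 = f(0.065000, 1.691000) = -0.563386
  k3 = f(0.065000, 1.693380) = -0.565766
  k4 = f(0.130000, 1.656450) = -0.535985
  y ← 1.730000 + (0.13/6)·(k1 + 2k2 + 2k3 + k4) = 1.656457
t=0.130000, y=1.656457:
  k1 = f(0.130000, 1.656457) = -0.535992
  k2 = f(0.195000, 1.621618) = -0.513034
  k3 = f(0.195000, 1.623110) = -0.514526
  k4 = f(0.260000, 1.589569) = -0.497548
  y ← 1.656457 + (0.13/6)·(k1 + 2k2 + 2k3 + k4) = 1.589536
y(0.26) ≈ 1.5895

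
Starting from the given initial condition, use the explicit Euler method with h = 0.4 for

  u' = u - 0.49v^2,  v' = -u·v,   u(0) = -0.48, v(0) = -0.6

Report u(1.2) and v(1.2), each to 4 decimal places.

Euler on (u,v): u_{n+1} = u_n + h·u', v_{n+1} = v_n + h·v'.
0.000000: (-0.480000, -0.600000); f=(-0.656400, -0.288000) → (-0.742560, -0.715200)
0.400000: (-0.742560, -0.715200); f=(-0.993200, -0.531079) → (-1.139840, -0.927632)
0.800000: (-1.139840, -0.927632); f=(-1.561485, -1.057352) → (-1.764434, -1.350572)
(u(1.2), v(1.2)) ≈ (-1.7644, -1.3506)

-1.7644, -1.3506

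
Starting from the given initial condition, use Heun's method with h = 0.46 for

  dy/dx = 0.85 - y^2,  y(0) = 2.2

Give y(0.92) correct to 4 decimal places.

Heun: k1 = f(x_n, y_n); k2 = f(x_n + h, y_n + h·k1); y_{n+1} = y_n + (h/2)·(k1 + k2).
x=0.000000, y=2.200000:
  k1 = f(0.000000, 2.200000) = -3.990000
  k2 = f(0.460000, 0.364600) = 0.717067
  y ← 2.200000 + (0.46/2)·(-3.990000 + 0.717067) = 1.447225
x=0.460000, y=1.447225:
  k1 = f(0.460000, 1.447225) = -1.244461
  k2 = f(0.920000, 0.874773) = 0.084772
  y ← 1.447225 + (0.46/2)·(-1.244461 + 0.084772) = 1.180497
y(0.92) ≈ 1.1805

1.1805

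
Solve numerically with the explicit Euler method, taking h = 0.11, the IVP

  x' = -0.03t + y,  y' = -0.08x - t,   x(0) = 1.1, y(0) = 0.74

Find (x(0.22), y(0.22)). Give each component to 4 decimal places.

1.2614, 0.7078

Euler on (x,y): x_{n+1} = x_n + h·x', y_{n+1} = y_n + h·y'.
0.000000: (1.100000, 0.740000); f=(0.740000, -0.088000) → (1.181400, 0.730320)
0.110000: (1.181400, 0.730320); f=(0.727020, -0.204512) → (1.261372, 0.707824)
(x(0.22), y(0.22)) ≈ (1.2614, 0.7078)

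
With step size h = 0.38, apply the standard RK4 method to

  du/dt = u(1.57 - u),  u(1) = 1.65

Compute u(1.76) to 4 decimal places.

RK4: k1 = f(t_n, u_n); k2 = f(t_n + h/2, u_n + (h/2)·k1); k3 = f(t_n + h/2, u_n + (h/2)·k2); k4 = f(t_n + h, u_n + h·k3); u_{n+1} = u_n + (h/6)·(k1 + 2k2 + 2k3 + k4).
t=1.000000, u=1.650000:
  k1 = f(1.000000, 1.650000) = -0.132000
  k2 = f(1.190000, 1.624920) = -0.089241
  k3 = f(1.190000, 1.633044) = -0.102954
  k4 = f(1.380000, 1.610877) = -0.065849
  u ← 1.650000 + (0.38/6)·(k1 + 2k2 + 2k3 + k4) = 1.613125
t=1.380000, u=1.613125:
  k1 = f(1.380000, 1.613125) = -0.069566
  k2 = f(1.570000, 1.599907) = -0.047849
  k3 = f(1.570000, 1.604034) = -0.054591
  k4 = f(1.760000, 1.592380) = -0.035638
  u ← 1.613125 + (0.38/6)·(k1 + 2k2 + 2k3 + k4) = 1.593486
u(1.76) ≈ 1.5935

1.5935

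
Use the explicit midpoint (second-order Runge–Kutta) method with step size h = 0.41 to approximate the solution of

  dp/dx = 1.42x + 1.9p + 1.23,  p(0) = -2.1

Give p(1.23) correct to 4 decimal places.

Midpoint: k1 = f(x_n, p_n); k2 = f(x_n + h/2, p_n + (h/2)·k1); p_{n+1} = p_n + h·k2.
x=0.000000, p=-2.100000:
  k1 = f(0.000000, -2.100000) = -2.760000
  k2 = f(0.205000, -2.665800) = -3.543920
  p ← -2.100000 + 0.41·(-3.543920) = -3.553007
x=0.410000, p=-3.553007:
  k1 = f(0.410000, -3.553007) = -4.938514
  k2 = f(0.615000, -4.565403) = -6.570965
  p ← -3.553007 + 0.41·(-6.570965) = -6.247103
x=0.820000, p=-6.247103:
  k1 = f(0.820000, -6.247103) = -9.475095
  k2 = f(1.025000, -8.189497) = -12.874545
  p ← -6.247103 + 0.41·(-12.874545) = -11.525666
p(1.23) ≈ -11.5257

-11.5257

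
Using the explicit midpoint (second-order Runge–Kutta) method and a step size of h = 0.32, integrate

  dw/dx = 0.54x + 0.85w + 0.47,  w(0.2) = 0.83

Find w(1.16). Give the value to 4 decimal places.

3.0259

Midpoint: k1 = f(x_n, w_n); k2 = f(x_n + h/2, w_n + (h/2)·k1); w_{n+1} = w_n + h·k2.
x=0.200000, w=0.830000:
  k1 = f(0.200000, 0.830000) = 1.283500
  k2 = f(0.360000, 1.035360) = 1.544456
  w ← 0.830000 + 0.32·1.544456 = 1.324226
x=0.520000, w=1.324226:
  k1 = f(0.520000, 1.324226) = 1.876392
  k2 = f(0.680000, 1.624449) = 2.217981
  w ← 1.324226 + 0.32·2.217981 = 2.033980
x=0.840000, w=2.033980:
  k1 = f(0.840000, 2.033980) = 2.652483
  k2 = f(1.000000, 2.458377) = 3.099621
  w ← 2.033980 + 0.32·3.099621 = 3.025859
w(1.16) ≈ 3.0259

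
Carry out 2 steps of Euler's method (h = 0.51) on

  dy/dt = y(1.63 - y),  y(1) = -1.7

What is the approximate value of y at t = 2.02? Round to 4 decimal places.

Euler: y_{n+1} = y_n + h·f(t_n, y_n).
t=1.000000, y=-1.700000: f=-5.661000 → y ← -1.700000 + 0.51·(-5.661000) = -4.587110
t=1.510000, y=-4.587110: f=-28.518567 → y ← -4.587110 + 0.51·(-28.518567) = -19.131579
y(2.02) ≈ -19.1316

-19.1316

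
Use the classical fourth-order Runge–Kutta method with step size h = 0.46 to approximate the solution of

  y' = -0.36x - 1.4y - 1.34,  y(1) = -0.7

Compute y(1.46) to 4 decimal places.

RK4: k1 = f(x_n, y_n); k2 = f(x_n + h/2, y_n + (h/2)·k1); k3 = f(x_n + h/2, y_n + (h/2)·k2); k4 = f(x_n + h, y_n + h·k3); y_{n+1} = y_n + (h/6)·(k1 + 2k2 + 2k3 + k4).
x=1.000000, y=-0.700000:
  k1 = f(1.000000, -0.700000) = -0.720000
  k2 = f(1.230000, -0.865600) = -0.570960
  k3 = f(1.230000, -0.831321) = -0.618951
  k4 = f(1.460000, -0.984717) = -0.486996
  y ← -0.700000 + (0.46/6)·(k1 + 2k2 + 2k3 + k4) = -0.974989
y(1.46) ≈ -0.9750

-0.9750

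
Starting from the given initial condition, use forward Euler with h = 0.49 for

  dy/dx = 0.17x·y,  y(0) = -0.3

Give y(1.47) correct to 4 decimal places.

Euler: y_{n+1} = y_n + h·f(x_n, y_n).
x=0.000000, y=-0.300000: f=0.000000 → y ← -0.300000 + 0.49·0.000000 = -0.300000
x=0.490000, y=-0.300000: f=-0.024990 → y ← -0.300000 + 0.49·(-0.024990) = -0.312245
x=0.980000, y=-0.312245: f=-0.052020 → y ← -0.312245 + 0.49·(-0.052020) = -0.337735
y(1.47) ≈ -0.3377

-0.3377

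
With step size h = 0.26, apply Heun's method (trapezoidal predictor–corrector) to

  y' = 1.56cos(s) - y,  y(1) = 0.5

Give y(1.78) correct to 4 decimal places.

0.3263

Heun: k1 = f(s_n, y_n); k2 = f(s_n + h, y_n + h·k1); y_{n+1} = y_n + (h/2)·(k1 + k2).
s=1.000000, y=0.500000:
  k1 = f(1.000000, 0.500000) = 0.342872
  k2 = f(1.260000, 0.589147) = -0.112072
  y ← 0.500000 + (0.26/2)·(0.342872 + (-0.112072)) = 0.530004
s=1.260000, y=0.530004:
  k1 = f(1.260000, 0.530004) = -0.052930
  k2 = f(1.520000, 0.516242) = -0.437034
  y ← 0.530004 + (0.26/2)·(-0.052930 + (-0.437034)) = 0.466309
s=1.520000, y=0.466309:
  k1 = f(1.520000, 0.466309) = -0.387100
  k2 = f(1.780000, 0.365663) = -0.689645
  y ← 0.466309 + (0.26/2)·(-0.387100 + (-0.689645)) = 0.326332
y(1.78) ≈ 0.3263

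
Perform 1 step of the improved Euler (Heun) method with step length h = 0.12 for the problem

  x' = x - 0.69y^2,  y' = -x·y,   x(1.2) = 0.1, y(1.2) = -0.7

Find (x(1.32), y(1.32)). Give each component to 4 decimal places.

0.0702, -0.6928

Heun on (x,y): k1 = f(t_n, state_n); k2 = f(t_n + h, state_n + h·k1); state_{n+1} = state_n + (h/2)·(k1 + k2).
1.200000: (0.100000, -0.700000)
  k1 = (-0.238100, 0.070000)
  predictor → (0.071428, -0.691600)
  k2 = (-0.258606, 0.049400)
  → (0.070198, -0.692836)
(x(1.32), y(1.32)) ≈ (0.0702, -0.6928)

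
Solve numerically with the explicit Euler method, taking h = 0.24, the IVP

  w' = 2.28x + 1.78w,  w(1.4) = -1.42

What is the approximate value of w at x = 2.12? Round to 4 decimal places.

-0.2581

Euler: w_{n+1} = w_n + h·f(x_n, w_n).
x=1.400000, w=-1.420000: f=0.664400 → w ← -1.420000 + 0.24·0.664400 = -1.260544
x=1.640000, w=-1.260544: f=1.495432 → w ← -1.260544 + 0.24·1.495432 = -0.901640
x=1.880000, w=-0.901640: f=2.681480 → w ← -0.901640 + 0.24·2.681480 = -0.258085
w(2.12) ≈ -0.2581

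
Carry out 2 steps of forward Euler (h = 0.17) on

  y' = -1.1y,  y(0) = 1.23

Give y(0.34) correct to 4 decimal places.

0.8130

Euler: y_{n+1} = y_n + h·f(t_n, y_n).
t=0.000000, y=1.230000: f=-1.353000 → y ← 1.230000 + 0.17·(-1.353000) = 0.999990
t=0.170000, y=0.999990: f=-1.099989 → y ← 0.999990 + 0.17·(-1.099989) = 0.812992
y(0.34) ≈ 0.8130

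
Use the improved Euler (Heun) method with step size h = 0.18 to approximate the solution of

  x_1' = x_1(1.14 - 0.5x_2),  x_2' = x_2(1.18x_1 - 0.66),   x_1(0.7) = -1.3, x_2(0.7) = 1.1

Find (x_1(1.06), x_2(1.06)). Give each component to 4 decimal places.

-1.7158, 0.4814

Heun on (x_1,x_2): k1 = f(t_n, state_n); k2 = f(t_n + h, state_n + h·k1); state_{n+1} = state_n + (h/2)·(k1 + k2).
0.700000: (-1.300000, 1.100000)
  k1 = (-0.767000, -2.413400)
  predictor → (-1.438060, 0.665588)
  k2 = (-1.160811, -1.568732)
  → (-1.473503, 0.741608)
0.880000: (-1.473503, 0.741608)
  k1 = (-1.133412, -1.778920)
  predictor → (-1.677517, 0.421403)
  k2 = (-1.558915, -1.112279)
  → (-1.715812, 0.481400)
(x_1(1.06), x_2(1.06)) ≈ (-1.7158, 0.4814)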